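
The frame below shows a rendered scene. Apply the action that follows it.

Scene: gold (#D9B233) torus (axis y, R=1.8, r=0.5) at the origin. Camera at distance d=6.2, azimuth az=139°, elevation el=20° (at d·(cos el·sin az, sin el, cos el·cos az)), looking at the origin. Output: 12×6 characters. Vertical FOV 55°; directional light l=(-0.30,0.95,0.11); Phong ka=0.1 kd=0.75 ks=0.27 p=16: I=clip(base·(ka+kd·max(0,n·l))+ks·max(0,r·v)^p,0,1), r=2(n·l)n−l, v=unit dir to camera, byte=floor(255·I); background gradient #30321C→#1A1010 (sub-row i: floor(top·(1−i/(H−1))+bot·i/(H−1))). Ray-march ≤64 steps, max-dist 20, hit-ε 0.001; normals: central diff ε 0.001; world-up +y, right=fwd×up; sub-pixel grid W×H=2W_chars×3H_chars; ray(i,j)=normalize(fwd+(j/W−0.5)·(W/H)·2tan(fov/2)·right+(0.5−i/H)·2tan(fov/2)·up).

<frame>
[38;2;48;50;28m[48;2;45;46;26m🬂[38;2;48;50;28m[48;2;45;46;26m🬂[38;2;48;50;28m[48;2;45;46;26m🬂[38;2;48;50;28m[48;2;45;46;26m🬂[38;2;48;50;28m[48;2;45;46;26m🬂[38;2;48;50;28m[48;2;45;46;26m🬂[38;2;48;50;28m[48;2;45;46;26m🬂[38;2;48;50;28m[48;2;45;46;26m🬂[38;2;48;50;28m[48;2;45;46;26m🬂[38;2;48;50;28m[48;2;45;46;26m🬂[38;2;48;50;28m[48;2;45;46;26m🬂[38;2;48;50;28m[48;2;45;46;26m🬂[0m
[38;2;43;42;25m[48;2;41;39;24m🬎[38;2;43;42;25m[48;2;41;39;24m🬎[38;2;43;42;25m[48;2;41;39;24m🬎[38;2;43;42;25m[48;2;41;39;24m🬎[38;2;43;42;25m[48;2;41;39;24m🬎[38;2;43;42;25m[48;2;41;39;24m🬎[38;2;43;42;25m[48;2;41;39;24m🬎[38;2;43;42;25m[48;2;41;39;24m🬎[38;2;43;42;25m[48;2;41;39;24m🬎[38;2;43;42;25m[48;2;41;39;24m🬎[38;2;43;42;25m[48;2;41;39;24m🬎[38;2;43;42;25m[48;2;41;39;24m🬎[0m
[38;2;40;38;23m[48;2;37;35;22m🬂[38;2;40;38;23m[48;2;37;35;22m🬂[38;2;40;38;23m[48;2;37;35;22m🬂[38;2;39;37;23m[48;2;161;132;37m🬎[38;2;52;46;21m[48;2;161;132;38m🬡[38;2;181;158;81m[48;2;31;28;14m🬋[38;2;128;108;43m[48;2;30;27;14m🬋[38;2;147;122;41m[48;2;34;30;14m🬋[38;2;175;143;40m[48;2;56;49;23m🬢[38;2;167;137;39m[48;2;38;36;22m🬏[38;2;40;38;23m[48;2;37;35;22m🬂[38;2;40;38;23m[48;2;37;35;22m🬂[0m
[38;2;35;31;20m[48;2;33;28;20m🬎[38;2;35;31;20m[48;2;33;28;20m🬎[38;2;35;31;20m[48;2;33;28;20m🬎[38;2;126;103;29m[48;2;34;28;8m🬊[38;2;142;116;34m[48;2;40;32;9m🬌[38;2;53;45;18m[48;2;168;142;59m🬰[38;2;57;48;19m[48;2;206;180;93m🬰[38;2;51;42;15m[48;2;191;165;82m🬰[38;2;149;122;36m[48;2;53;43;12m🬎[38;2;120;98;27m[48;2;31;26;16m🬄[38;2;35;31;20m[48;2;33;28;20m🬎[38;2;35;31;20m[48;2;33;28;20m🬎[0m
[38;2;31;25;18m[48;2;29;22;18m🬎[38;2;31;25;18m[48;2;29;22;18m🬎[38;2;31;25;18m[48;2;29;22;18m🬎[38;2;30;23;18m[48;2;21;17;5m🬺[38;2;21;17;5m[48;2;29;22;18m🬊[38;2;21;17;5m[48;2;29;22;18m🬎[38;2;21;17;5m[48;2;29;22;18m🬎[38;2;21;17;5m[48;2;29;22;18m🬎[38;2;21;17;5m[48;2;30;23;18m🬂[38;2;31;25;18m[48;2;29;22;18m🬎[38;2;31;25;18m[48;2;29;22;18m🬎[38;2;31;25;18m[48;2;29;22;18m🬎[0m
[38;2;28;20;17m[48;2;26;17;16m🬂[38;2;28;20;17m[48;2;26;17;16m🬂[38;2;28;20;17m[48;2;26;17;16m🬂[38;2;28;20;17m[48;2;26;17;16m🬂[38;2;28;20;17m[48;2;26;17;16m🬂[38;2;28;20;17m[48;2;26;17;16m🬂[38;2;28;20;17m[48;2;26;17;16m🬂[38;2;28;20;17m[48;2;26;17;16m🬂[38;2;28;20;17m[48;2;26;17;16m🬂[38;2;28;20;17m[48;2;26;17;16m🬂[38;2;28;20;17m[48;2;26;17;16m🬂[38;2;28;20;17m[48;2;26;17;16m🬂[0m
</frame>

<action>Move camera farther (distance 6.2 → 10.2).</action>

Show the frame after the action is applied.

<frame>
[38;2;48;50;28m[48;2;45;46;26m🬂[38;2;48;50;28m[48;2;45;46;26m🬂[38;2;48;50;28m[48;2;45;46;26m🬂[38;2;48;50;28m[48;2;45;46;26m🬂[38;2;48;50;28m[48;2;45;46;26m🬂[38;2;48;50;28m[48;2;45;46;26m🬂[38;2;48;50;28m[48;2;45;46;26m🬂[38;2;48;50;28m[48;2;45;46;26m🬂[38;2;48;50;28m[48;2;45;46;26m🬂[38;2;48;50;28m[48;2;45;46;26m🬂[38;2;48;50;28m[48;2;45;46;26m🬂[38;2;48;50;28m[48;2;45;46;26m🬂[0m
[38;2;43;42;25m[48;2;41;39;24m🬎[38;2;43;42;25m[48;2;41;39;24m🬎[38;2;43;42;25m[48;2;41;39;24m🬎[38;2;43;42;25m[48;2;41;39;24m🬎[38;2;43;42;25m[48;2;41;39;24m🬎[38;2;43;42;25m[48;2;41;39;24m🬎[38;2;43;42;25m[48;2;41;39;24m🬎[38;2;43;42;25m[48;2;41;39;24m🬎[38;2;43;42;25m[48;2;41;39;24m🬎[38;2;43;42;25m[48;2;41;39;24m🬎[38;2;43;42;25m[48;2;41;39;24m🬎[38;2;43;42;25m[48;2;41;39;24m🬎[0m
[38;2;40;38;23m[48;2;37;35;22m🬂[38;2;40;38;23m[48;2;37;35;22m🬂[38;2;40;38;23m[48;2;37;35;22m🬂[38;2;40;38;23m[48;2;37;35;22m🬂[38;2;38;36;22m[48;2;174;143;40m🬝[38;2;46;42;21m[48;2;141;117;36m🬬[38;2;39;37;23m[48;2;50;41;11m🬎[38;2;53;47;23m[48;2;178;146;42m🬝[38;2;40;38;23m[48;2;37;35;22m🬂[38;2;40;38;23m[48;2;37;35;22m🬂[38;2;40;38;23m[48;2;37;35;22m🬂[38;2;40;38;23m[48;2;37;35;22m🬂[0m
[38;2;35;31;20m[48;2;33;28;20m🬎[38;2;35;31;20m[48;2;33;28;20m🬎[38;2;35;31;20m[48;2;33;28;20m🬎[38;2;35;31;20m[48;2;33;28;20m🬎[38;2;145;119;34m[48;2;31;27;17m🬁[38;2;184;151;43m[48;2;39;32;11m🬀[38;2;78;64;18m[48;2;28;24;13m🬋[38;2;169;138;40m[48;2;39;32;12m🬂[38;2;35;31;20m[48;2;33;28;20m🬎[38;2;35;31;20m[48;2;33;28;20m🬎[38;2;35;31;20m[48;2;33;28;20m🬎[38;2;35;31;20m[48;2;33;28;20m🬎[0m
[38;2;31;25;18m[48;2;29;22;18m🬎[38;2;31;25;18m[48;2;29;22;18m🬎[38;2;31;25;18m[48;2;29;22;18m🬎[38;2;31;25;18m[48;2;29;22;18m🬎[38;2;31;25;18m[48;2;29;22;18m🬎[38;2;31;25;18m[48;2;29;22;18m🬎[38;2;31;25;18m[48;2;29;22;18m🬎[38;2;31;25;18m[48;2;29;22;18m🬎[38;2;31;25;18m[48;2;29;22;18m🬎[38;2;31;25;18m[48;2;29;22;18m🬎[38;2;31;25;18m[48;2;29;22;18m🬎[38;2;31;25;18m[48;2;29;22;18m🬎[0m
[38;2;28;20;17m[48;2;26;17;16m🬂[38;2;28;20;17m[48;2;26;17;16m🬂[38;2;28;20;17m[48;2;26;17;16m🬂[38;2;28;20;17m[48;2;26;17;16m🬂[38;2;28;20;17m[48;2;26;17;16m🬂[38;2;28;20;17m[48;2;26;17;16m🬂[38;2;28;20;17m[48;2;26;17;16m🬂[38;2;28;20;17m[48;2;26;17;16m🬂[38;2;28;20;17m[48;2;26;17;16m🬂[38;2;28;20;17m[48;2;26;17;16m🬂[38;2;28;20;17m[48;2;26;17;16m🬂[38;2;28;20;17m[48;2;26;17;16m🬂[0m
</frame>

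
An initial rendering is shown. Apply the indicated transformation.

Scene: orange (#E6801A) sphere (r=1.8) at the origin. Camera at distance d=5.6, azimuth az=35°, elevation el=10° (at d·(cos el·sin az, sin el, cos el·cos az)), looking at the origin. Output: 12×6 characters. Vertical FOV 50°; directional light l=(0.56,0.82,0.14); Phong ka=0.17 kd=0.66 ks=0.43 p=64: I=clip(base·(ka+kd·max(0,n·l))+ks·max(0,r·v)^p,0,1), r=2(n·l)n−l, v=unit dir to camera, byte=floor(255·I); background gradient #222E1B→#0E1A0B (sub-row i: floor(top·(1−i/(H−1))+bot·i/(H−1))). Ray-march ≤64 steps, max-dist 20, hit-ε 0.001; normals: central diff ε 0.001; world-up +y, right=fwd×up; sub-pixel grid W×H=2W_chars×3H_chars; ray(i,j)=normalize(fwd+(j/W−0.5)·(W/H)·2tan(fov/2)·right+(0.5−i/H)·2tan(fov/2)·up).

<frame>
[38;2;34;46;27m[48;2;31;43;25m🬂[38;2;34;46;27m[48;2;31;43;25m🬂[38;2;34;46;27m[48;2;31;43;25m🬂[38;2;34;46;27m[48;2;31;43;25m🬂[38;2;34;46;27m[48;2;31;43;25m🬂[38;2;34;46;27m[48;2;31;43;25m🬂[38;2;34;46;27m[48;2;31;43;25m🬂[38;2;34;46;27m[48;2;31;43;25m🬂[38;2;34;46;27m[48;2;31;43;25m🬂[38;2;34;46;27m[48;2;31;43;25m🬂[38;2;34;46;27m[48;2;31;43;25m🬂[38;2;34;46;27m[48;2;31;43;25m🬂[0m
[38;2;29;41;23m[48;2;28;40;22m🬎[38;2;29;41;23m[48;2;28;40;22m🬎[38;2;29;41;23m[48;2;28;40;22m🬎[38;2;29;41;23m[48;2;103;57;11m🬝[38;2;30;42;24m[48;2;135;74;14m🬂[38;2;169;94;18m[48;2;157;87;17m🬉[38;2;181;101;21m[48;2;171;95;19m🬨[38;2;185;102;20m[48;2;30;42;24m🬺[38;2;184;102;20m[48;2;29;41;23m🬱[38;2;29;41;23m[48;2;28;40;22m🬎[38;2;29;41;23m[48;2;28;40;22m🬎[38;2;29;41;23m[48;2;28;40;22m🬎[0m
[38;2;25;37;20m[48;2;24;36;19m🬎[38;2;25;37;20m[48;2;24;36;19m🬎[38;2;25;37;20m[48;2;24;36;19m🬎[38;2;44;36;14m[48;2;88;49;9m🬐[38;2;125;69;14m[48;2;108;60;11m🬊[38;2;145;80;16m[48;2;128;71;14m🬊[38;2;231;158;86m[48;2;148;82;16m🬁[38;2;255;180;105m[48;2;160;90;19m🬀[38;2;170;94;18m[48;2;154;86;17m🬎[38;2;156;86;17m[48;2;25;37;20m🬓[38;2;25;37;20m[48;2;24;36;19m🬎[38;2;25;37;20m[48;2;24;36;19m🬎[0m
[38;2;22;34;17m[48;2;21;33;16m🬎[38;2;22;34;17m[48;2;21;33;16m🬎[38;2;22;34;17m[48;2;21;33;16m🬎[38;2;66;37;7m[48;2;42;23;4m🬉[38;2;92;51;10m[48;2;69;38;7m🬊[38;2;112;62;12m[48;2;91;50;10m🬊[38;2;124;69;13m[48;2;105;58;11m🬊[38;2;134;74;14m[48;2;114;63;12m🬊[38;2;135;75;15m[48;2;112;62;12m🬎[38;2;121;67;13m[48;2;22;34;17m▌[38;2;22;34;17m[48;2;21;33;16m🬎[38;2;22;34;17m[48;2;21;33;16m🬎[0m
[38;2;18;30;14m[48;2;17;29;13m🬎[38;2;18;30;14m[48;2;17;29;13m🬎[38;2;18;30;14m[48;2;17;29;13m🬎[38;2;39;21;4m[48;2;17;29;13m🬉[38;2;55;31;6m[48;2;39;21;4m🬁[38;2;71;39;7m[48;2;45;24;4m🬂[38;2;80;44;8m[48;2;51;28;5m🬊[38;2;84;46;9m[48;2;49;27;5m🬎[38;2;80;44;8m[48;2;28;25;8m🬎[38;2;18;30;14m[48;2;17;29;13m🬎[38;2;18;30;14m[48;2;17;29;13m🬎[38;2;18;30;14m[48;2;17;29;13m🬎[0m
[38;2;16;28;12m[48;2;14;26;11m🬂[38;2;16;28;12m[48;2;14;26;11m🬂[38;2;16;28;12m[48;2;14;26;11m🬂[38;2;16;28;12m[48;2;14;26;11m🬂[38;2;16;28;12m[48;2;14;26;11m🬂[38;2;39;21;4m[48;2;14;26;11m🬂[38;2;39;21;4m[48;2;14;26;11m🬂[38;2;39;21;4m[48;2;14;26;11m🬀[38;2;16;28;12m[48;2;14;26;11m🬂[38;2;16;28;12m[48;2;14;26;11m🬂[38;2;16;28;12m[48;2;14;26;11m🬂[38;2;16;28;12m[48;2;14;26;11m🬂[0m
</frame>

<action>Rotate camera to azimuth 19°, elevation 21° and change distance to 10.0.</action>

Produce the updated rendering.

<frame>
[38;2;34;46;27m[48;2;31;43;25m🬂[38;2;34;46;27m[48;2;31;43;25m🬂[38;2;34;46;27m[48;2;31;43;25m🬂[38;2;34;46;27m[48;2;31;43;25m🬂[38;2;34;46;27m[48;2;31;43;25m🬂[38;2;34;46;27m[48;2;31;43;25m🬂[38;2;34;46;27m[48;2;31;43;25m🬂[38;2;34;46;27m[48;2;31;43;25m🬂[38;2;34;46;27m[48;2;31;43;25m🬂[38;2;34;46;27m[48;2;31;43;25m🬂[38;2;34;46;27m[48;2;31;43;25m🬂[38;2;34;46;27m[48;2;31;43;25m🬂[0m
[38;2;29;41;23m[48;2;28;40;22m🬎[38;2;29;41;23m[48;2;28;40;22m🬎[38;2;29;41;23m[48;2;28;40;22m🬎[38;2;29;41;23m[48;2;28;40;22m🬎[38;2;29;41;23m[48;2;28;40;22m🬎[38;2;29;41;23m[48;2;28;40;22m🬎[38;2;29;41;23m[48;2;28;40;22m🬎[38;2;29;41;23m[48;2;28;40;22m🬎[38;2;29;41;23m[48;2;28;40;22m🬎[38;2;29;41;23m[48;2;28;40;22m🬎[38;2;29;41;23m[48;2;28;40;22m🬎[38;2;29;41;23m[48;2;28;40;22m🬎[0m
[38;2;25;37;20m[48;2;24;36;19m🬎[38;2;25;37;20m[48;2;24;36;19m🬎[38;2;25;37;20m[48;2;24;36;19m🬎[38;2;25;37;20m[48;2;24;36;19m🬎[38;2;25;37;20m[48;2;59;33;6m🬝[38;2;26;38;21m[48;2;127;70;13m🬀[38;2;162;89;17m[48;2;187;108;30m▌[38;2;178;98;19m[48;2;25;37;20m🬱[38;2;25;37;20m[48;2;24;36;19m🬎[38;2;25;37;20m[48;2;24;36;19m🬎[38;2;25;37;20m[48;2;24;36;19m🬎[38;2;25;37;20m[48;2;24;36;19m🬎[0m
[38;2;22;34;17m[48;2;21;33;16m🬎[38;2;22;34;17m[48;2;21;33;16m🬎[38;2;22;34;17m[48;2;21;33;16m🬎[38;2;22;34;17m[48;2;21;33;16m🬎[38;2;21;33;16m[48;2;39;21;4m🬲[38;2;90;50;10m[48;2;46;25;5m🬊[38;2;129;71;14m[48;2;84;46;9m🬊[38;2;137;76;15m[48;2;54;41;13m🬎[38;2;22;34;17m[48;2;21;33;16m🬎[38;2;22;34;17m[48;2;21;33;16m🬎[38;2;22;34;17m[48;2;21;33;16m🬎[38;2;22;34;17m[48;2;21;33;16m🬎[0m
[38;2;18;30;14m[48;2;17;29;13m🬎[38;2;18;30;14m[48;2;17;29;13m🬎[38;2;18;30;14m[48;2;17;29;13m🬎[38;2;18;30;14m[48;2;17;29;13m🬎[38;2;18;30;14m[48;2;17;29;13m🬎[38;2;39;21;4m[48;2;17;29;13m🬁[38;2;39;21;4m[48;2;17;29;13m🬂[38;2;18;30;14m[48;2;17;29;13m🬎[38;2;18;30;14m[48;2;17;29;13m🬎[38;2;18;30;14m[48;2;17;29;13m🬎[38;2;18;30;14m[48;2;17;29;13m🬎[38;2;18;30;14m[48;2;17;29;13m🬎[0m
[38;2;16;28;12m[48;2;14;26;11m🬂[38;2;16;28;12m[48;2;14;26;11m🬂[38;2;16;28;12m[48;2;14;26;11m🬂[38;2;16;28;12m[48;2;14;26;11m🬂[38;2;16;28;12m[48;2;14;26;11m🬂[38;2;16;28;12m[48;2;14;26;11m🬂[38;2;16;28;12m[48;2;14;26;11m🬂[38;2;16;28;12m[48;2;14;26;11m🬂[38;2;16;28;12m[48;2;14;26;11m🬂[38;2;16;28;12m[48;2;14;26;11m🬂[38;2;16;28;12m[48;2;14;26;11m🬂[38;2;16;28;12m[48;2;14;26;11m🬂[0m
</frame>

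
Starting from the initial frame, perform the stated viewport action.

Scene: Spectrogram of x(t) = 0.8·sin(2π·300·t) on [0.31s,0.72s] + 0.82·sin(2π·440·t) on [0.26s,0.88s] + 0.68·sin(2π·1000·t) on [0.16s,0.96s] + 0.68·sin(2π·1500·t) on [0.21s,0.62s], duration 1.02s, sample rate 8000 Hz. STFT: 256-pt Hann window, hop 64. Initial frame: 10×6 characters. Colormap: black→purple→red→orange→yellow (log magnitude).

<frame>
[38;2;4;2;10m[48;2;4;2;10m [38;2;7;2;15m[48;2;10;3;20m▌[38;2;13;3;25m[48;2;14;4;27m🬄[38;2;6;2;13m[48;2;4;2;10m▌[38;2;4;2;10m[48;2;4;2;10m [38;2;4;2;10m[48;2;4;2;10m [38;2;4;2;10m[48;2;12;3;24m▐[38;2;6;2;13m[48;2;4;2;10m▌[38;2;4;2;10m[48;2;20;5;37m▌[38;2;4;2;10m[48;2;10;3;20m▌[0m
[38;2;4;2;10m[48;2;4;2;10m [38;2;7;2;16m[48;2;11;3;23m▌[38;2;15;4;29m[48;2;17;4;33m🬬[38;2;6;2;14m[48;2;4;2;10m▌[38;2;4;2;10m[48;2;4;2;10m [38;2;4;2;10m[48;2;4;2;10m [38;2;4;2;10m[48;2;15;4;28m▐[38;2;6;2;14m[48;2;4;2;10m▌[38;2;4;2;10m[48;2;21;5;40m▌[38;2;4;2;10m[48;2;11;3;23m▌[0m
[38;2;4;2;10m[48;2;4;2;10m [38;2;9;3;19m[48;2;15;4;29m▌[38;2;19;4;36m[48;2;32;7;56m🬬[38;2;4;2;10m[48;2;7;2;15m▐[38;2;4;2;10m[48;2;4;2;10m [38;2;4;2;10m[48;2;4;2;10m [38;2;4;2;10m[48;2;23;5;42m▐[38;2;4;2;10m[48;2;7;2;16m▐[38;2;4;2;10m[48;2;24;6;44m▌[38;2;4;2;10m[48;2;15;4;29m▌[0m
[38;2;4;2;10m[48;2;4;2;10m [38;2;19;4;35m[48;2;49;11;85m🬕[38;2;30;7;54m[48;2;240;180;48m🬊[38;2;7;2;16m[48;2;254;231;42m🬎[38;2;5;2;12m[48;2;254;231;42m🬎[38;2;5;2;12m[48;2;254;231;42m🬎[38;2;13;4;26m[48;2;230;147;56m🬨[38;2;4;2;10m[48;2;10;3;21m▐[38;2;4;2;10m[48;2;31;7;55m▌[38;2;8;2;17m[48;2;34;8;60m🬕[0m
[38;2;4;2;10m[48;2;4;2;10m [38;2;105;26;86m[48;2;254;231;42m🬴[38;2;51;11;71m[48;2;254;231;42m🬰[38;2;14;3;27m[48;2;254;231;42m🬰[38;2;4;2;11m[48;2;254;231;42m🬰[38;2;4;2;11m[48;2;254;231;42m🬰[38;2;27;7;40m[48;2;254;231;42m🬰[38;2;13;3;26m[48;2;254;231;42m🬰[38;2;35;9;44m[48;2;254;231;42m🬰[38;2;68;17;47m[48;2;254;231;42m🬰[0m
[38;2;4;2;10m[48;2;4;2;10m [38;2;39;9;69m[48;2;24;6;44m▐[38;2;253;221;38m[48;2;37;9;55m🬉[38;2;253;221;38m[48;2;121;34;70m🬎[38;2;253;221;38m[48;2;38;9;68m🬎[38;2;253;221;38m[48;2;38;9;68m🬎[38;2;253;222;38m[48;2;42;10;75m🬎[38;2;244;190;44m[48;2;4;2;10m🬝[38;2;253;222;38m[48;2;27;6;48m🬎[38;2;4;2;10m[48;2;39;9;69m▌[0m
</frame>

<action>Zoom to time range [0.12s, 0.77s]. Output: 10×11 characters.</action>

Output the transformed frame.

<frame>
[38;2;7;2;15m[48;2;10;3;20m▌[38;2;6;2;13m[48;2;13;3;25m▐[38;2;6;2;13m[48;2;14;4;28m▐[38;2;4;2;11m[48;2;4;2;10m▌[38;2;4;2;10m[48;2;4;2;10m [38;2;4;2;10m[48;2;4;2;10m [38;2;4;2;10m[48;2;4;2;10m [38;2;4;2;10m[48;2;12;3;24m▌[38;2;12;3;24m[48;2;4;2;10m▌[38;2;5;2;11m[48;2;6;2;13m▌[0m
[38;2;7;2;15m[48;2;10;3;20m▌[38;2;6;2;13m[48;2;13;4;26m▐[38;2;15;4;28m[48;2;6;2;13m▌[38;2;4;2;11m[48;2;4;2;10m▌[38;2;4;2;10m[48;2;4;2;10m [38;2;4;2;10m[48;2;4;2;10m [38;2;4;2;10m[48;2;4;2;10m [38;2;4;2;10m[48;2;12;3;24m▌[38;2;4;2;10m[48;2;12;3;24m▐[38;2;5;2;11m[48;2;6;2;13m▌[0m
[38;2;7;2;16m[48;2;11;3;21m▌[38;2;6;2;13m[48;2;15;4;29m▐[38;2;15;4;29m[48;2;6;2;14m▌[38;2;4;2;11m[48;2;4;2;10m▌[38;2;4;2;10m[48;2;4;2;10m [38;2;4;2;10m[48;2;4;2;10m [38;2;4;2;10m[48;2;4;2;10m [38;2;4;2;10m[48;2;13;4;27m▌[38;2;4;2;10m[48;2;13;4;27m▐[38;2;5;2;12m[48;2;6;2;14m▌[0m
[38;2;8;2;16m[48;2;12;3;24m▌[38;2;6;2;13m[48;2;17;4;33m▐[38;2;6;2;14m[48;2;16;4;30m▐[38;2;4;2;11m[48;2;4;2;10m▌[38;2;4;2;10m[48;2;4;2;10m [38;2;4;2;10m[48;2;4;2;10m [38;2;4;2;10m[48;2;4;2;10m [38;2;4;2;10m[48;2;16;4;30m▌[38;2;4;2;10m[48;2;16;4;31m▐[38;2;5;2;12m[48;2;6;2;14m▌[0m
[38;2;9;3;19m[48;2;14;4;27m▌[38;2;6;2;14m[48;2;22;5;41m▐[38;2;7;2;15m[48;2;17;4;33m▐[38;2;4;2;10m[48;2;5;2;11m▐[38;2;4;2;10m[48;2;4;2;10m [38;2;4;2;10m[48;2;4;2;10m [38;2;4;2;10m[48;2;4;2;10m [38;2;4;2;10m[48;2;21;5;38m▌[38;2;4;2;10m[48;2;21;5;38m▐[38;2;5;2;12m[48;2;7;2;15m▌[0m
[38;2;11;3;22m[48;2;18;4;34m▌[38;2;6;2;14m[48;2;34;8;61m▐[38;2;8;2;17m[48;2;19;5;36m▐[38;2;5;2;12m[48;2;4;2;10m▌[38;2;4;2;10m[48;2;4;2;10m [38;2;4;2;10m[48;2;4;2;10m [38;2;4;2;10m[48;2;4;2;10m [38;2;4;2;10m[48;2;31;7;56m▌[38;2;4;2;10m[48;2;32;7;56m▐[38;2;6;2;13m[48;2;8;2;17m▌[0m
[38;2;16;4;31m[48;2;27;6;49m▌[38;2;58;14;50m[48;2;253;222;38m🬎[38;2;15;4;29m[48;2;254;231;42m🬎[38;2;5;2;12m[48;2;254;231;42m🬎[38;2;4;2;10m[48;2;254;231;42m🬎[38;2;4;2;10m[48;2;254;231;42m🬎[38;2;4;2;10m[48;2;254;231;42m🬎[38;2;52;13;47m[48;2;254;231;42m🬎[38;2;15;4;29m[48;2;189;72;62m🬨[38;2;6;2;15m[48;2;10;3;20m▌[0m
[38;2;39;9;66m[48;2;122;30;84m🬎[38;2;214;80;59m[48;2;31;7;45m🬀[38;2;13;3;26m[48;2;28;6;51m▐[38;2;7;2;15m[48;2;4;2;10m🬕[38;2;6;2;14m[48;2;4;2;10m🬂[38;2;6;2;14m[48;2;4;2;10m🬂[38;2;6;2;14m[48;2;4;2;10m🬂[38;2;206;64;71m[48;2;25;6;39m🬁[38;2;206;65;70m[48;2;25;6;38m🬀[38;2;9;2;19m[48;2;14;3;27m▌[0m
[38;2;252;202;30m[48;2;106;26;84m🬉[38;2;252;198;28m[48;2;22;5;40m🬎[38;2;252;199;29m[48;2;38;9;67m🬎[38;2;252;198;28m[48;2;8;2;17m🬎[38;2;252;198;28m[48;2;4;2;10m🬎[38;2;252;198;28m[48;2;4;2;10m🬎[38;2;252;198;28m[48;2;4;2;10m🬎[38;2;252;198;28m[48;2;16;4;30m🬎[38;2;252;198;28m[48;2;16;4;30m🬎[38;2;252;198;28m[48;2;22;5;41m🬎[0m
[38;2;45;10;77m[48;2;28;6;50m▐[38;2;25;6;46m[48;2;20;5;37m🬺[38;2;68;16;80m[48;2;242;196;49m🬊[38;2;26;6;47m[48;2;254;248;49m🬎[38;2;20;5;37m[48;2;254;249;49m🬎[38;2;20;5;38m[48;2;254;249;49m🬎[38;2;20;5;37m[48;2;254;249;49m🬎[38;2;25;6;45m[48;2;254;249;49m🬎[38;2;26;6;47m[48;2;254;249;49m🬎[38;2;44;10;72m[48;2;254;248;49m🬎[0m
[38;2;34;8;60m[48;2;21;5;38m▐[38;2;23;5;42m[48;2;15;3;28m🬕[38;2;228;128;50m[48;2;108;26;84m🬉[38;2;254;236;44m[48;2;48;11;59m🬂[38;2;254;237;44m[48;2;22;5;41m🬂[38;2;254;237;44m[48;2;22;5;41m🬂[38;2;254;237;44m[48;2;22;5;40m🬂[38;2;254;236;44m[48;2;26;6;48m🬂[38;2;254;236;44m[48;2;28;6;50m🬂[38;2;252;207;32m[48;2;138;38;81m🬂[0m
</frame>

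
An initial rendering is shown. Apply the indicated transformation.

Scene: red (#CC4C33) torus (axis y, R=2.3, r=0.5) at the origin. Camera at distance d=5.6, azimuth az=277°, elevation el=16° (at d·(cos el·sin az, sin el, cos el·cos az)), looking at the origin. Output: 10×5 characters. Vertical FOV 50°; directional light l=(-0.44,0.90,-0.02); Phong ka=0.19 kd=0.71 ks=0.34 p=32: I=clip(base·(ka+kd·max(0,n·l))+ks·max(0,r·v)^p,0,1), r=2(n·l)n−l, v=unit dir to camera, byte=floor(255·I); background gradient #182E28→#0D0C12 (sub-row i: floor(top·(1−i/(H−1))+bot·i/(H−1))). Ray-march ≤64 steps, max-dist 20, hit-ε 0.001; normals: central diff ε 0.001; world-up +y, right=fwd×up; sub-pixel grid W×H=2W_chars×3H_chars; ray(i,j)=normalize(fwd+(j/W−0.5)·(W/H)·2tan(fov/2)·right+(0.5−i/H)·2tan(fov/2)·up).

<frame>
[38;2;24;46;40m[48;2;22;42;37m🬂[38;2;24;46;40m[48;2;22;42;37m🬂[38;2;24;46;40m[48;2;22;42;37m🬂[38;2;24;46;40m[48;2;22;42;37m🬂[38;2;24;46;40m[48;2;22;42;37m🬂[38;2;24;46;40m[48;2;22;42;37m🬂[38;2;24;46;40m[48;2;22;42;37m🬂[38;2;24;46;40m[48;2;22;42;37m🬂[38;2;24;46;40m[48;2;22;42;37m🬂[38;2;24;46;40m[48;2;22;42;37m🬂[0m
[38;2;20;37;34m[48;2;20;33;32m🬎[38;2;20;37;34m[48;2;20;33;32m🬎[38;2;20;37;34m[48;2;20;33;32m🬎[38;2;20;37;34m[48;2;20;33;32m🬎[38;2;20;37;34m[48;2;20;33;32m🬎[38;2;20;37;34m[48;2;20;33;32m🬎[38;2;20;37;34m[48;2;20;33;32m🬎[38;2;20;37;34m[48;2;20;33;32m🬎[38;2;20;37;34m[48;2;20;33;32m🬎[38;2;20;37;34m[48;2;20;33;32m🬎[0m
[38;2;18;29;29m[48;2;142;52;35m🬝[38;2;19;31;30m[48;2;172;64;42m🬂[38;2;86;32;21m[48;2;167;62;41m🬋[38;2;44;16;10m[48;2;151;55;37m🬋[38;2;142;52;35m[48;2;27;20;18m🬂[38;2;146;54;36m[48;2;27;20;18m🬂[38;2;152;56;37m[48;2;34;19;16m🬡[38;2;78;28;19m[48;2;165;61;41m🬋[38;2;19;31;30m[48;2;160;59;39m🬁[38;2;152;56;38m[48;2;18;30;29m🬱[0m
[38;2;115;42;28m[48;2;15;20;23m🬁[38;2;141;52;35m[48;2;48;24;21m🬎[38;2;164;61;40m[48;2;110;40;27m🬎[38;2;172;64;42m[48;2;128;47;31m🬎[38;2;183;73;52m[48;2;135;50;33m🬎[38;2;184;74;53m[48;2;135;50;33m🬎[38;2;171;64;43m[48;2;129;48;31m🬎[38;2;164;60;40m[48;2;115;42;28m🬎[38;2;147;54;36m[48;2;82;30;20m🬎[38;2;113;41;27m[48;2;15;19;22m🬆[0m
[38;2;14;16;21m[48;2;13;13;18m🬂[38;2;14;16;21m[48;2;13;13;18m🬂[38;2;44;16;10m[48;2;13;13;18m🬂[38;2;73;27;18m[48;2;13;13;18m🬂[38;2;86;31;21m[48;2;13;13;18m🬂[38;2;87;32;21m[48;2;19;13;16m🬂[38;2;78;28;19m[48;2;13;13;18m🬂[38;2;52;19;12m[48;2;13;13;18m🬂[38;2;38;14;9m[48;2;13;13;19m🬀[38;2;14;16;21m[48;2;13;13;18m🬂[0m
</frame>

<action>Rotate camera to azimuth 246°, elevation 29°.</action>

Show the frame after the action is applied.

<frame>
[38;2;24;46;40m[48;2;22;42;37m🬂[38;2;24;46;40m[48;2;22;42;37m🬂[38;2;24;46;40m[48;2;22;42;37m🬂[38;2;24;46;40m[48;2;22;42;37m🬂[38;2;24;46;40m[48;2;22;42;37m🬂[38;2;24;46;40m[48;2;22;42;37m🬂[38;2;24;46;40m[48;2;22;42;37m🬂[38;2;24;46;40m[48;2;22;42;37m🬂[38;2;24;46;40m[48;2;22;42;37m🬂[38;2;24;46;40m[48;2;22;42;37m🬂[0m
[38;2;20;37;34m[48;2;20;33;32m🬎[38;2;20;37;34m[48;2;20;33;32m🬎[38;2;20;36;33m[48;2;171;63;42m🬝[38;2;20;37;34m[48;2;177;66;43m🬎[38;2;20;37;34m[48;2;166;64;44m🬎[38;2;20;37;34m[48;2;150;56;37m🬎[38;2;20;37;34m[48;2;152;56;37m🬎[38;2;20;37;34m[48;2;166;61;41m🬎[38;2;20;37;34m[48;2;20;33;32m🬎[38;2;20;37;34m[48;2;20;33;32m🬎[0m
[38;2;18;30;29m[48;2;17;26;27m🬎[38;2;19;31;30m[48;2;161;60;40m🬀[38;2;147;54;36m[48;2;53;29;24m🬕[38;2;113;41;28m[48;2;22;23;23m🬂[38;2;66;24;16m[48;2;21;24;24m🬀[38;2;38;14;9m[48;2;17;27;28m🬂[38;2;54;20;13m[48;2;17;27;28m🬂[38;2;104;38;25m[48;2;28;20;18m🬂[38;2;159;59;39m[48;2;104;38;26m🬨[38;2;174;65;43m[48;2;18;29;29m🬓[0m
[38;2;16;24;25m[48;2;15;20;23m🬂[38;2;160;59;39m[48;2;119;44;29m🬬[38;2;99;36;24m[48;2;169;62;41m🬁[38;2;16;24;25m[48;2;163;60;40m🬂[38;2;16;22;24m[48;2;176;65;44m🬎[38;2;16;22;24m[48;2;176;65;44m🬎[38;2;16;23;24m[48;2;164;61;40m🬆[38;2;45;25;21m[48;2;174;64;43m🬂[38;2;154;57;38m[48;2;178;66;44m🬀[38;2;166;61;41m[48;2;15;21;23m▌[0m
[38;2;14;16;21m[48;2;13;13;18m🬂[38;2;117;43;29m[48;2;13;13;19m🬁[38;2;129;48;31m[48;2;25;13;13m🬎[38;2;157;58;38m[48;2;92;34;22m🬎[38;2;189;77;55m[48;2;137;51;34m🬂[38;2;246;139;117m[48;2;143;53;35m🬂[38;2;224;111;89m[48;2;138;51;34m🬂[38;2;160;59;39m[48;2;70;26;17m🬎[38;2;139;51;34m[48;2;13;12;18m🬆[38;2;14;16;21m[48;2;13;13;18m🬂[0m
</frame>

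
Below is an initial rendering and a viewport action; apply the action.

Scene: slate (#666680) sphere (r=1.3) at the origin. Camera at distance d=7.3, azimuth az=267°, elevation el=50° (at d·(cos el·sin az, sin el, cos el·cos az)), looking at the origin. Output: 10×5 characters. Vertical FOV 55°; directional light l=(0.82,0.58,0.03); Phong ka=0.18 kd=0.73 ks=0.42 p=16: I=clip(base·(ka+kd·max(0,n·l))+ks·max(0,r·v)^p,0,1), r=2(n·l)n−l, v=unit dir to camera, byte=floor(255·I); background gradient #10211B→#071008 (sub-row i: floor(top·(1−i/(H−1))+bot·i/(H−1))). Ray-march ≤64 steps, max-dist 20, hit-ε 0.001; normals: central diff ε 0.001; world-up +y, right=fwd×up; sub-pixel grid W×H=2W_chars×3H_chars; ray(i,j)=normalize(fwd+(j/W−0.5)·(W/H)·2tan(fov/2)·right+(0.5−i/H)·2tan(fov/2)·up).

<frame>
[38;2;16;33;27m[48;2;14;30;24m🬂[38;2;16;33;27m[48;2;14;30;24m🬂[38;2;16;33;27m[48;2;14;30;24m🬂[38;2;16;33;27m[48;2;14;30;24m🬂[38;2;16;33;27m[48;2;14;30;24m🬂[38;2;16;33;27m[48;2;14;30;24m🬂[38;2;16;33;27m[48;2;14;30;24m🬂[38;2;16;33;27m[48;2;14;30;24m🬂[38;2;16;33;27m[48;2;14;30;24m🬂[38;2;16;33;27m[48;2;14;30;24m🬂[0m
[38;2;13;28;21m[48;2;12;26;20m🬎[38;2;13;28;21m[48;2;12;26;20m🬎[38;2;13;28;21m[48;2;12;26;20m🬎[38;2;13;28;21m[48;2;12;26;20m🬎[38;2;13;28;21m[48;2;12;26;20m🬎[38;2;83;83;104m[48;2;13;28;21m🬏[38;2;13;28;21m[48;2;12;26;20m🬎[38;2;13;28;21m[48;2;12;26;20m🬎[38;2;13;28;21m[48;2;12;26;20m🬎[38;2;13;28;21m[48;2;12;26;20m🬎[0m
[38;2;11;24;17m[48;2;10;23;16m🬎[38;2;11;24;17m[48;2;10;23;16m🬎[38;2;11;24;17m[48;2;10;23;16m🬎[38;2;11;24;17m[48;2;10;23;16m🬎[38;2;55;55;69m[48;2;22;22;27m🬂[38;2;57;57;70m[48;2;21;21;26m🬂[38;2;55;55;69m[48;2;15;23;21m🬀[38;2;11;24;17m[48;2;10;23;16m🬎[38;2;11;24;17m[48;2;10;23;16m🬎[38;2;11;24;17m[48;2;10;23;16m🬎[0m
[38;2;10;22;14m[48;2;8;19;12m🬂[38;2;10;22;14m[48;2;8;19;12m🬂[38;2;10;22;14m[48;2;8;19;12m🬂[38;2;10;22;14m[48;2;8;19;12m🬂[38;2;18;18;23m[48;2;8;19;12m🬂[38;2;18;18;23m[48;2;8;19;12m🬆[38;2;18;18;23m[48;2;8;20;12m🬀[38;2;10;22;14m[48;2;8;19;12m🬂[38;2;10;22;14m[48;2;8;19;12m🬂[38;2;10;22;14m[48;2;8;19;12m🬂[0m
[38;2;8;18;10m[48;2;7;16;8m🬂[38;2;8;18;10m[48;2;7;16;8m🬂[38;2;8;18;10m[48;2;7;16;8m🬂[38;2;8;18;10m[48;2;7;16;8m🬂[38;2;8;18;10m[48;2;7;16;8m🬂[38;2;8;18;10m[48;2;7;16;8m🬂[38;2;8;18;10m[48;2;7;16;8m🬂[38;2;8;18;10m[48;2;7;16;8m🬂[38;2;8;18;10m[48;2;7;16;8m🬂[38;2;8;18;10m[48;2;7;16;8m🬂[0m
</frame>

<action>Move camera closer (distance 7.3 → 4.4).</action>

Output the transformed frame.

<frame>
[38;2;16;33;27m[48;2;14;30;24m🬂[38;2;16;33;27m[48;2;14;30;24m🬂[38;2;16;33;27m[48;2;14;30;24m🬂[38;2;16;33;27m[48;2;14;30;24m🬂[38;2;16;33;27m[48;2;14;30;24m🬂[38;2;16;33;27m[48;2;14;30;24m🬂[38;2;16;33;27m[48;2;14;30;24m🬂[38;2;16;33;27m[48;2;14;30;24m🬂[38;2;16;33;27m[48;2;14;30;24m🬂[38;2;16;33;27m[48;2;14;30;24m🬂[0m
[38;2;13;28;21m[48;2;12;26;20m🬎[38;2;13;28;21m[48;2;12;26;20m🬎[38;2;13;28;21m[48;2;12;26;20m🬎[38;2;13;28;21m[48;2;49;49;62m🬝[38;2;39;45;50m[48;2;126;126;141m🬴[38;2;31;39;41m[48;2;146;146;162m🬰[38;2;54;54;67m[48;2;13;28;21m🬱[38;2;13;28;21m[48;2;12;26;20m🬎[38;2;13;28;21m[48;2;12;26;20m🬎[38;2;13;28;21m[48;2;12;26;20m🬎[0m
[38;2;11;24;17m[48;2;10;23;16m🬎[38;2;11;24;17m[48;2;10;23;16m🬎[38;2;11;24;17m[48;2;10;23;16m🬎[38;2;35;35;44m[48;2;19;19;24m🬂[38;2;31;31;39m[48;2;18;18;23m🬂[38;2;31;31;39m[48;2;18;18;23m🬂[38;2;31;31;40m[48;2;18;18;23m🬂[38;2;36;36;45m[48;2;14;22;20m🬀[38;2;11;24;17m[48;2;10;23;16m🬎[38;2;11;24;17m[48;2;10;23;16m🬎[0m
[38;2;10;22;14m[48;2;8;19;12m🬂[38;2;10;22;14m[48;2;8;19;12m🬂[38;2;10;22;14m[48;2;8;19;12m🬂[38;2;18;18;23m[48;2;8;19;12m🬊[38;2;18;18;23m[48;2;18;18;23m [38;2;18;18;23m[48;2;18;18;23m [38;2;18;18;23m[48;2;8;19;12m🬝[38;2;18;18;23m[48;2;8;20;12m🬀[38;2;10;22;14m[48;2;8;19;12m🬂[38;2;10;22;14m[48;2;8;19;12m🬂[0m
[38;2;8;18;10m[48;2;7;16;8m🬂[38;2;8;18;10m[48;2;7;16;8m🬂[38;2;8;18;10m[48;2;7;16;8m🬂[38;2;8;18;10m[48;2;7;16;8m🬂[38;2;8;18;10m[48;2;7;16;8m🬂[38;2;8;18;10m[48;2;7;16;8m🬂[38;2;8;18;10m[48;2;7;16;8m🬂[38;2;8;18;10m[48;2;7;16;8m🬂[38;2;8;18;10m[48;2;7;16;8m🬂[38;2;8;18;10m[48;2;7;16;8m🬂[0m
</frame>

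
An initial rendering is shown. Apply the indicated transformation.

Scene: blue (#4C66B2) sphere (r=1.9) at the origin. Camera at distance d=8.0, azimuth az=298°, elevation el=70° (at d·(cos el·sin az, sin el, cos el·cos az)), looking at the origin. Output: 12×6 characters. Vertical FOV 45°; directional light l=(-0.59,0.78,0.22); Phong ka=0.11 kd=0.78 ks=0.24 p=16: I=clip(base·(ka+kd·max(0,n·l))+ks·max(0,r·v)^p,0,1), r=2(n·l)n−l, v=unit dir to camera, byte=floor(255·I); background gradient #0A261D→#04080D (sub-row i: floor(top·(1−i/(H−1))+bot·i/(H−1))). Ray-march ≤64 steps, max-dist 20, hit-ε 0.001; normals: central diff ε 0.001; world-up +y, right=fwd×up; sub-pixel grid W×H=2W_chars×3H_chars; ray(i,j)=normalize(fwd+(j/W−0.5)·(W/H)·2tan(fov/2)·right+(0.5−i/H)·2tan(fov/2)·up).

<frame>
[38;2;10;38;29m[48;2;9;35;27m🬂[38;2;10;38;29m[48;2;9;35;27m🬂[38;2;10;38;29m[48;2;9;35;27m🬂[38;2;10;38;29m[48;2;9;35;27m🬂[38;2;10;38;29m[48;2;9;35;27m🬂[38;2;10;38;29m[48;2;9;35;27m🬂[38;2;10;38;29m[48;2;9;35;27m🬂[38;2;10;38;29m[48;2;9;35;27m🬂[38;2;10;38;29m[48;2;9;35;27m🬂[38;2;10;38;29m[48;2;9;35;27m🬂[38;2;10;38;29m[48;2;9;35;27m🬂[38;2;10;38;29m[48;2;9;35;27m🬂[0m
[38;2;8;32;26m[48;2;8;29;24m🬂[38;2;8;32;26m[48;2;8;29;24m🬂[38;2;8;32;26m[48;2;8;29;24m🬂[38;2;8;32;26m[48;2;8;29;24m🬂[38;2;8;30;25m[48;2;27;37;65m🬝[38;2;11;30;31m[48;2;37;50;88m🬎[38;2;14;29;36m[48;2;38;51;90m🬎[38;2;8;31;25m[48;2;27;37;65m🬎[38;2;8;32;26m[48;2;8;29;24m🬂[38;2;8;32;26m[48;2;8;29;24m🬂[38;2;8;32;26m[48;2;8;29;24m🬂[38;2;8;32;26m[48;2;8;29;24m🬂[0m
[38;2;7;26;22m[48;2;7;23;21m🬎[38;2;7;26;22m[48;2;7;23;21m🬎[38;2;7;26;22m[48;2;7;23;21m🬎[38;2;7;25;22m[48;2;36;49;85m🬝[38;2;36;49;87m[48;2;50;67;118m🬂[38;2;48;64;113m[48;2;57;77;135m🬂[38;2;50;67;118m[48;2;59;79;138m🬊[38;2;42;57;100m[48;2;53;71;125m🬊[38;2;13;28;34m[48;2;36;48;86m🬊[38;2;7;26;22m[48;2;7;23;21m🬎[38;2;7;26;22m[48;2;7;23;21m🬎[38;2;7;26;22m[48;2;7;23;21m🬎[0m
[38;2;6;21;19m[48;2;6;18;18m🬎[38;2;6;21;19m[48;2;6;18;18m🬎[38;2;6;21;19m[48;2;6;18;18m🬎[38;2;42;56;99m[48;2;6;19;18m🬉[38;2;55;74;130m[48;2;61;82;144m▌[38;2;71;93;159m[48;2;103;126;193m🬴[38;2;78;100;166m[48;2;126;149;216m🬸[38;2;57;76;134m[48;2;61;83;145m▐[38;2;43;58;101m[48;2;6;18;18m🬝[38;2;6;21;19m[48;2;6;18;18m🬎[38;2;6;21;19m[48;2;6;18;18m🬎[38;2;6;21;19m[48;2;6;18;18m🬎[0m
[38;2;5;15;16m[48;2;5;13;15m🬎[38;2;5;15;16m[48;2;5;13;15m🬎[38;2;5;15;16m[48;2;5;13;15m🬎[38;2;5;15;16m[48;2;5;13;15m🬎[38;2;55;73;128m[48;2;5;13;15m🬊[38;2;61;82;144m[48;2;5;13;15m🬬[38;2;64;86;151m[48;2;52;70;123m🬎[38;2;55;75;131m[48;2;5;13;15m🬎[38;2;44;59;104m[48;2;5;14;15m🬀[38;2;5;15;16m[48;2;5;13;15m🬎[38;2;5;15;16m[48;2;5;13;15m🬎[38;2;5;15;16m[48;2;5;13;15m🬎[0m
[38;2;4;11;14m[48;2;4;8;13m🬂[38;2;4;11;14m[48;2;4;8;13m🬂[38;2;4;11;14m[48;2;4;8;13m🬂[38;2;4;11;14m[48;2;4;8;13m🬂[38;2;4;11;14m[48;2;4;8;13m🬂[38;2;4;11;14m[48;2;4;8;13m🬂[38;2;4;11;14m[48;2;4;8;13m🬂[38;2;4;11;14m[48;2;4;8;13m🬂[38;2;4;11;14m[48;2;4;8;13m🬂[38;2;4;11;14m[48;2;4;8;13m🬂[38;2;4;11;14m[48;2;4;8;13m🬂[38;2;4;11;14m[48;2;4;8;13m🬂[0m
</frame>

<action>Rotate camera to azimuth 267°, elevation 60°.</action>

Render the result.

<frame>
[38;2;10;38;29m[48;2;9;35;27m🬂[38;2;10;38;29m[48;2;9;35;27m🬂[38;2;10;38;29m[48;2;9;35;27m🬂[38;2;10;38;29m[48;2;9;35;27m🬂[38;2;10;38;29m[48;2;9;35;27m🬂[38;2;10;38;29m[48;2;9;35;27m🬂[38;2;10;38;29m[48;2;9;35;27m🬂[38;2;10;38;29m[48;2;9;35;27m🬂[38;2;10;38;29m[48;2;9;35;27m🬂[38;2;10;38;29m[48;2;9;35;27m🬂[38;2;10;38;29m[48;2;9;35;27m🬂[38;2;10;38;29m[48;2;9;35;27m🬂[0m
[38;2;8;32;26m[48;2;8;29;24m🬂[38;2;8;32;26m[48;2;8;29;24m🬂[38;2;8;32;26m[48;2;8;29;24m🬂[38;2;8;32;26m[48;2;8;29;24m🬂[38;2;8;30;25m[48;2;26;36;62m🬝[38;2;13;32;35m[48;2;41;55;97m🬎[38;2;8;32;26m[48;2;40;54;96m🬂[38;2;8;31;25m[48;2;44;60;105m🬎[38;2;8;32;26m[48;2;8;29;24m🬂[38;2;8;32;26m[48;2;8;29;24m🬂[38;2;8;32;26m[48;2;8;29;24m🬂[38;2;8;32;26m[48;2;8;29;24m🬂[0m
[38;2;7;26;22m[48;2;7;23;21m🬎[38;2;7;26;22m[48;2;7;23;21m🬎[38;2;7;26;22m[48;2;7;23;21m🬎[38;2;7;25;22m[48;2;22;29;52m🬝[38;2;30;41;71m[48;2;44;59;104m🬄[38;2;51;68;120m[48;2;58;78;136m🬆[38;2;59;79;138m[48;2;73;95;160m🬎[38;2;57;76;134m[48;2;64;86;150m🬊[38;2;7;26;22m[48;2;51;69;121m🬉[38;2;7;26;22m[48;2;7;23;21m🬎[38;2;7;26;22m[48;2;7;23;21m🬎[38;2;7;26;22m[48;2;7;23;21m🬎[0m
[38;2;6;21;19m[48;2;6;18;18m🬎[38;2;6;21;19m[48;2;6;18;18m🬎[38;2;6;21;19m[48;2;6;18;18m🬎[38;2;25;33;59m[48;2;6;19;18m🬉[38;2;51;69;120m[48;2;42;56;98m▐[38;2;63;85;147m[48;2;57;77;135m▐[38;2;108;131;198m[48;2;75;98;163m🬊[38;2;76;99;166m[48;2;65;87;154m🬄[38;2;56;76;133m[48;2;6;18;18m🬝[38;2;6;21;19m[48;2;6;18;18m🬎[38;2;6;21;19m[48;2;6;18;18m🬎[38;2;6;21;19m[48;2;6;18;18m🬎[0m
[38;2;5;15;16m[48;2;5;13;15m🬎[38;2;5;15;16m[48;2;5;13;15m🬎[38;2;5;15;16m[48;2;5;13;15m🬎[38;2;5;15;16m[48;2;5;13;15m🬎[38;2;37;50;88m[48;2;5;13;15m🬊[38;2;50;67;117m[48;2;5;13;15m🬬[38;2;59;80;140m[48;2;44;59;103m🬎[38;2;57;77;135m[48;2;5;13;15m🬎[38;2;52;70;122m[48;2;5;14;15m🬀[38;2;5;15;16m[48;2;5;13;15m🬎[38;2;5;15;16m[48;2;5;13;15m🬎[38;2;5;15;16m[48;2;5;13;15m🬎[0m
[38;2;4;11;14m[48;2;4;8;13m🬂[38;2;4;11;14m[48;2;4;8;13m🬂[38;2;4;11;14m[48;2;4;8;13m🬂[38;2;4;11;14m[48;2;4;8;13m🬂[38;2;4;11;14m[48;2;4;8;13m🬂[38;2;4;11;14m[48;2;4;8;13m🬂[38;2;4;11;14m[48;2;4;8;13m🬂[38;2;4;11;14m[48;2;4;8;13m🬂[38;2;4;11;14m[48;2;4;8;13m🬂[38;2;4;11;14m[48;2;4;8;13m🬂[38;2;4;11;14m[48;2;4;8;13m🬂[38;2;4;11;14m[48;2;4;8;13m🬂[0m
</frame>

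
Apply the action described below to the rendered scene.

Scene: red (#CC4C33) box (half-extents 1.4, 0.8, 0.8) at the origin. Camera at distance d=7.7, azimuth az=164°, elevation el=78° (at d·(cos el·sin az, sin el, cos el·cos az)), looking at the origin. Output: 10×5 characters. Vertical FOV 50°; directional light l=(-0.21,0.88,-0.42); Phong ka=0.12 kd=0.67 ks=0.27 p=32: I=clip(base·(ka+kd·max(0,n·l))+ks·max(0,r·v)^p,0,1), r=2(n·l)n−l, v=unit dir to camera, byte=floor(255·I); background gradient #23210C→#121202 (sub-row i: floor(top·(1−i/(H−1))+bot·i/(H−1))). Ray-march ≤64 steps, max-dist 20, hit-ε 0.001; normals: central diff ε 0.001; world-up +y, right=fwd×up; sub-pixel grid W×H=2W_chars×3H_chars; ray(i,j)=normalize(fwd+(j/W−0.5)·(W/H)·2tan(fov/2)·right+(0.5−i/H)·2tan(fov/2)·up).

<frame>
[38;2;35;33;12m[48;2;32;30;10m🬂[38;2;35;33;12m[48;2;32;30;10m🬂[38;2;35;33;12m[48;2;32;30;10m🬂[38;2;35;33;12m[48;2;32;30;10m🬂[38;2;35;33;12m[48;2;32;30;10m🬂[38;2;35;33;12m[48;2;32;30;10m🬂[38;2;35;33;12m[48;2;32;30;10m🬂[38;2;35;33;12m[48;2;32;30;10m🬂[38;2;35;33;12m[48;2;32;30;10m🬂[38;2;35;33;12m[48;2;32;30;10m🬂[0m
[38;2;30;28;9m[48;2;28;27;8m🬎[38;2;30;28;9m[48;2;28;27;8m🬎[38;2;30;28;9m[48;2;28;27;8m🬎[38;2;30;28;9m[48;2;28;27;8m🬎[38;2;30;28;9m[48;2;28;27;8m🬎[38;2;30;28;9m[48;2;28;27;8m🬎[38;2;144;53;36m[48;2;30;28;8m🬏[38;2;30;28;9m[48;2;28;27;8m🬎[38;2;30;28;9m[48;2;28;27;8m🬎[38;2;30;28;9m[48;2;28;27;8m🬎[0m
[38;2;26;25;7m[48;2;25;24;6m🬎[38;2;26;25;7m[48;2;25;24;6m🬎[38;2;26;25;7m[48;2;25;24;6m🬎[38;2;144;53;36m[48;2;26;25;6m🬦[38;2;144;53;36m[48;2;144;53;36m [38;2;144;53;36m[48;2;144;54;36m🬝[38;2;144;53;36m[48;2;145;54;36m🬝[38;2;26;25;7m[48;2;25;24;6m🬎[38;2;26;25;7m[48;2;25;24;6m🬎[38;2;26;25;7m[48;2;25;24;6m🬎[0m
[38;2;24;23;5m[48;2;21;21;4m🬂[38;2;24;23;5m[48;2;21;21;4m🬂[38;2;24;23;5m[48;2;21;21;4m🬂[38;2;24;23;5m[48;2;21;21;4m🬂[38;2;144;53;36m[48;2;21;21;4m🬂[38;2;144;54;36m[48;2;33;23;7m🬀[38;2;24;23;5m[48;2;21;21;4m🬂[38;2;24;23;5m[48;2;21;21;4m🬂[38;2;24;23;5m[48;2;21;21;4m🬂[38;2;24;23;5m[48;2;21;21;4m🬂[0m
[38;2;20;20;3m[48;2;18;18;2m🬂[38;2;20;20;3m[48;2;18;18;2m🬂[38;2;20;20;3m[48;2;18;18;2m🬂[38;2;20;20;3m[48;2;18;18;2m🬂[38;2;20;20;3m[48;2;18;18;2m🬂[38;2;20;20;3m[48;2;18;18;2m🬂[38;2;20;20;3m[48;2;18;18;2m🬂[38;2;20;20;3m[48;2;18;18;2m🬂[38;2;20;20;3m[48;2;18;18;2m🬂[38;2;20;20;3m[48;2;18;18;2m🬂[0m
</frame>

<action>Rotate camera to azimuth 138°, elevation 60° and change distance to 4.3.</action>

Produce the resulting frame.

<frame>
[38;2;35;33;12m[48;2;32;30;10m🬂[38;2;35;33;12m[48;2;32;30;10m🬂[38;2;35;33;12m[48;2;32;30;10m🬂[38;2;35;33;12m[48;2;32;30;10m🬂[38;2;35;33;12m[48;2;32;30;10m🬂[38;2;33;31;11m[48;2;144;53;36m🬝[38;2;34;32;11m[48;2;144;53;36m🬎[38;2;35;33;12m[48;2;32;30;10m🬂[38;2;35;33;12m[48;2;32;30;10m🬂[38;2;35;33;12m[48;2;32;30;10m🬂[0m
[38;2;30;28;9m[48;2;28;27;8m🬎[38;2;30;28;9m[48;2;28;27;8m🬎[38;2;30;28;9m[48;2;28;27;8m🬎[38;2;30;28;9m[48;2;144;53;36m🬎[38;2;31;29;9m[48;2;144;53;36m🬀[38;2;144;53;36m[48;2;144;53;36m [38;2;144;53;36m[48;2;144;53;36m [38;2;144;53;36m[48;2;31;29;9m🬺[38;2;144;53;36m[48;2;30;28;8m🬏[38;2;30;28;9m[48;2;28;27;8m🬎[0m
[38;2;26;25;7m[48;2;25;24;6m🬎[38;2;144;53;36m[48;2;26;25;6m🬇[38;2;27;26;7m[48;2;144;53;36m🬀[38;2;144;53;36m[48;2;144;53;36m [38;2;144;53;36m[48;2;144;53;36m [38;2;144;53;36m[48;2;144;53;36m [38;2;144;53;36m[48;2;81;30;20m🬝[38;2;149;55;37m[48;2;67;28;16m🬂[38;2;26;25;7m[48;2;25;24;6m🬎[38;2;26;25;7m[48;2;25;24;6m🬎[0m
[38;2;24;23;5m[48;2;21;21;4m🬂[38;2;24;23;5m[48;2;21;21;4m🬂[38;2;144;53;36m[48;2;22;21;4m🬉[38;2;144;53;36m[48;2;144;53;36m [38;2;144;53;36m[48;2;144;53;36m [38;2;144;53;36m[48;2;81;30;20m🬆[38;2;81;30;20m[48;2;21;21;4m🬆[38;2;24;23;5m[48;2;21;21;4m🬂[38;2;24;23;5m[48;2;21;21;4m🬂[38;2;24;23;5m[48;2;21;21;4m🬂[0m
[38;2;20;20;3m[48;2;18;18;2m🬂[38;2;20;20;3m[48;2;18;18;2m🬂[38;2;20;20;3m[48;2;18;18;2m🬂[38;2;144;53;36m[48;2;18;18;2m🬁[38;2;153;58;40m[48;2;55;25;12m🬀[38;2;81;30;20m[48;2;18;18;2m🬀[38;2;20;20;3m[48;2;18;18;2m🬂[38;2;20;20;3m[48;2;18;18;2m🬂[38;2;20;20;3m[48;2;18;18;2m🬂[38;2;20;20;3m[48;2;18;18;2m🬂[0m
</frame>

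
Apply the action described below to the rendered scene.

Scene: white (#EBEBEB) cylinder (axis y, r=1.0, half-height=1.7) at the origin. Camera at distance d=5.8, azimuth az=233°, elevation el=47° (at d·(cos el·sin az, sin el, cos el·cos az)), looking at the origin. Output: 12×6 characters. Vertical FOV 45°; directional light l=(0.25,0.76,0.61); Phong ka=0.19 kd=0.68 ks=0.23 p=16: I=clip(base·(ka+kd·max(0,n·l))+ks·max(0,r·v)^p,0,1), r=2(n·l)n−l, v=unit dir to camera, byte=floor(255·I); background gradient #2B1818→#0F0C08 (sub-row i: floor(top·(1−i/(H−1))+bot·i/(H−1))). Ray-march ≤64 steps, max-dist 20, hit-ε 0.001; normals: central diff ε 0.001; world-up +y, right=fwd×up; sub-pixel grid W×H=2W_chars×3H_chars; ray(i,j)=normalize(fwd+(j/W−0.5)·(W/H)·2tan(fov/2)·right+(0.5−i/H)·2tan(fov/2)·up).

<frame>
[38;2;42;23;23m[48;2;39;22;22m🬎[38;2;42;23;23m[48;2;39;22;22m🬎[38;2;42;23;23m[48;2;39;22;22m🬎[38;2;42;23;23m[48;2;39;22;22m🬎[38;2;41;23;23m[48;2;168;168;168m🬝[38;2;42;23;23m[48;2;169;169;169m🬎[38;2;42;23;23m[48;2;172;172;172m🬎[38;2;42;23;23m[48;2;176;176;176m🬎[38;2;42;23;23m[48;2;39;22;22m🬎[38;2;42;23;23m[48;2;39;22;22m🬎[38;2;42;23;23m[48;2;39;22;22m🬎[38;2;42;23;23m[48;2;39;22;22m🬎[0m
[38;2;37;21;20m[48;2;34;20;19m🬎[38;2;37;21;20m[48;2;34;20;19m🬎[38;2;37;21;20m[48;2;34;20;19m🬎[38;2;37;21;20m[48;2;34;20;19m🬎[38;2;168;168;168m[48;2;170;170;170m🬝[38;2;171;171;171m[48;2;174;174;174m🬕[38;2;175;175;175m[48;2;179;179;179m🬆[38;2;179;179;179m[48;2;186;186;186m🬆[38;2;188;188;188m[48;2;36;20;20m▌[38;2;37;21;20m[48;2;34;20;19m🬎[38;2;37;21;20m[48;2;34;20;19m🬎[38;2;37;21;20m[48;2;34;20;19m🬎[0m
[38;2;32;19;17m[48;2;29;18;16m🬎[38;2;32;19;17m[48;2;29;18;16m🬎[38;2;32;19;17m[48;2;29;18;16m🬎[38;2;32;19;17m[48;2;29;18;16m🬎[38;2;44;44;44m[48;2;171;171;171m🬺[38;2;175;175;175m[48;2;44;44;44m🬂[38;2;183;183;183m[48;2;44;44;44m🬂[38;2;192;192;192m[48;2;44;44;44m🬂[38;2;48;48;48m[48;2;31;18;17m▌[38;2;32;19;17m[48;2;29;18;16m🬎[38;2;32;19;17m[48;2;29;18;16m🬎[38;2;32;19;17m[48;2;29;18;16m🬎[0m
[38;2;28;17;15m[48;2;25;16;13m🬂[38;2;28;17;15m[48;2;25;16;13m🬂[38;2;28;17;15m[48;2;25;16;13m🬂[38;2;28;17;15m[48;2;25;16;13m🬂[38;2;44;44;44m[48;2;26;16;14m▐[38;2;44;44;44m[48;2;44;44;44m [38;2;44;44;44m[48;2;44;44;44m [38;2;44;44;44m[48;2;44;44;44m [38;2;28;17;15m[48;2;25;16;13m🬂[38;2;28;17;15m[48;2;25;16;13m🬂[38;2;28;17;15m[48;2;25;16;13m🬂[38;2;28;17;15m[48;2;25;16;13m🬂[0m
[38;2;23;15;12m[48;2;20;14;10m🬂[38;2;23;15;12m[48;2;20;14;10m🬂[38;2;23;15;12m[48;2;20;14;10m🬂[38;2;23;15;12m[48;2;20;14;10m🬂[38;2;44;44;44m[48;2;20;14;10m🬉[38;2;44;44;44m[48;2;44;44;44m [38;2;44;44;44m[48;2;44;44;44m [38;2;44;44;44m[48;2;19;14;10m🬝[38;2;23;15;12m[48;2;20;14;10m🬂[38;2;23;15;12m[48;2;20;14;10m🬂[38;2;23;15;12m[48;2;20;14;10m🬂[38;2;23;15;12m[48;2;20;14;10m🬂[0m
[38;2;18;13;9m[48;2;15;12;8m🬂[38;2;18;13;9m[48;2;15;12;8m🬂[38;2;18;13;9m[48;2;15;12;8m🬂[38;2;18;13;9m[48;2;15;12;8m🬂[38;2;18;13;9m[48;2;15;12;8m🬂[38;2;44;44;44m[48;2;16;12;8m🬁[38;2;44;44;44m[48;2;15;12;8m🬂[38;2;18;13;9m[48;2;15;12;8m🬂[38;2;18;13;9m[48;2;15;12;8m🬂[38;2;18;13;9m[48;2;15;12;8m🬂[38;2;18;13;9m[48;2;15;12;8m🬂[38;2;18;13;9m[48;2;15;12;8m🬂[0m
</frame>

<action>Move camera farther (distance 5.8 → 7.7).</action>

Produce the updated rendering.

<frame>
[38;2;42;23;23m[48;2;39;22;22m🬎[38;2;42;23;23m[48;2;39;22;22m🬎[38;2;42;23;23m[48;2;39;22;22m🬎[38;2;42;23;23m[48;2;39;22;22m🬎[38;2;42;23;23m[48;2;39;22;22m🬎[38;2;42;23;23m[48;2;39;22;22m🬎[38;2;42;23;23m[48;2;39;22;22m🬎[38;2;42;23;23m[48;2;39;22;22m🬎[38;2;42;23;23m[48;2;39;22;22m🬎[38;2;42;23;23m[48;2;39;22;22m🬎[38;2;42;23;23m[48;2;39;22;22m🬎[38;2;42;23;23m[48;2;39;22;22m🬎[0m
[38;2;37;21;20m[48;2;34;20;19m🬎[38;2;37;21;20m[48;2;34;20;19m🬎[38;2;37;21;20m[48;2;34;20;19m🬎[38;2;37;21;20m[48;2;34;20;19m🬎[38;2;36;20;20m[48;2;170;170;170m🬝[38;2;38;21;21m[48;2;172;172;172m🬂[38;2;38;21;21m[48;2;178;178;178m🬂[38;2;37;21;20m[48;2;185;185;185m🬊[38;2;37;21;20m[48;2;34;20;19m🬎[38;2;37;21;20m[48;2;34;20;19m🬎[38;2;37;21;20m[48;2;34;20;19m🬎[38;2;37;21;20m[48;2;34;20;19m🬎[0m
[38;2;32;19;17m[48;2;29;18;16m🬎[38;2;32;19;17m[48;2;29;18;16m🬎[38;2;32;19;17m[48;2;29;18;16m🬎[38;2;32;19;17m[48;2;29;18;16m🬎[38;2;171;171;171m[48;2;36;28;27m🬁[38;2;44;44;44m[48;2;176;176;176m🬱[38;2;184;184;184m[48;2;44;44;44m🬎[38;2;192;192;192m[48;2;51;51;51m🬂[38;2;32;19;17m[48;2;29;18;16m🬎[38;2;32;19;17m[48;2;29;18;16m🬎[38;2;32;19;17m[48;2;29;18;16m🬎[38;2;32;19;17m[48;2;29;18;16m🬎[0m
[38;2;28;17;15m[48;2;25;16;13m🬂[38;2;28;17;15m[48;2;25;16;13m🬂[38;2;28;17;15m[48;2;25;16;13m🬂[38;2;28;17;15m[48;2;25;16;13m🬂[38;2;28;17;15m[48;2;25;16;13m🬂[38;2;44;44;44m[48;2;44;44;44m [38;2;44;44;44m[48;2;44;44;44m [38;2;44;44;44m[48;2;26;16;14m▌[38;2;28;17;15m[48;2;25;16;13m🬂[38;2;28;17;15m[48;2;25;16;13m🬂[38;2;28;17;15m[48;2;25;16;13m🬂[38;2;28;17;15m[48;2;25;16;13m🬂[0m
[38;2;23;15;12m[48;2;20;14;10m🬂[38;2;23;15;12m[48;2;20;14;10m🬂[38;2;23;15;12m[48;2;20;14;10m🬂[38;2;23;15;12m[48;2;20;14;10m🬂[38;2;23;15;12m[48;2;20;14;10m🬂[38;2;44;44;44m[48;2;19;14;10m🬎[38;2;44;44;44m[48;2;19;14;10m🬎[38;2;44;44;44m[48;2;20;14;10m🬄[38;2;23;15;12m[48;2;20;14;10m🬂[38;2;23;15;12m[48;2;20;14;10m🬂[38;2;23;15;12m[48;2;20;14;10m🬂[38;2;23;15;12m[48;2;20;14;10m🬂[0m
[38;2;18;13;9m[48;2;15;12;8m🬂[38;2;18;13;9m[48;2;15;12;8m🬂[38;2;18;13;9m[48;2;15;12;8m🬂[38;2;18;13;9m[48;2;15;12;8m🬂[38;2;18;13;9m[48;2;15;12;8m🬂[38;2;18;13;9m[48;2;15;12;8m🬂[38;2;18;13;9m[48;2;15;12;8m🬂[38;2;18;13;9m[48;2;15;12;8m🬂[38;2;18;13;9m[48;2;15;12;8m🬂[38;2;18;13;9m[48;2;15;12;8m🬂[38;2;18;13;9m[48;2;15;12;8m🬂[38;2;18;13;9m[48;2;15;12;8m🬂[0m
</frame>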